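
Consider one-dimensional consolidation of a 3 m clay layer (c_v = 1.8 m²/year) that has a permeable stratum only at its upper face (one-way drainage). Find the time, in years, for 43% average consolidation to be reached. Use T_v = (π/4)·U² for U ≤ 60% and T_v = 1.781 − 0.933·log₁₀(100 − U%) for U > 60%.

t ≈ 0.726 years

Drainage path length: H_d = H = 3 m (single drainage).
U ≤ 60%: T_v = (π/4)·U² = (π/4)×0.43² = 0.14522.
t = T_v·H_d²/c_v = 0.14522×3²/1.8 = 0.7261 years.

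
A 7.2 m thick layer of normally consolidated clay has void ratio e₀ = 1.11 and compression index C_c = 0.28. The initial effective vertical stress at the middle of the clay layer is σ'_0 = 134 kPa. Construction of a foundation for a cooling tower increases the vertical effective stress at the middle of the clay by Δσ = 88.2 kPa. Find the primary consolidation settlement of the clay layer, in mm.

S_c ≈ 210 mm

Final effective stress: σ'_f = σ'_0 + Δσ = 134 + 88.2 = 222.2 kPa.
Normally consolidated clay, so the full stress increment lies on the virgin compression line:
S_c = C_c·H/(1+e₀)·log₁₀(σ'_f/σ'_0) = 0.28×7.2/(1+1.11)×log₁₀(222.2/134)
    = 0.95545 × 0.21964 = 0.2099 m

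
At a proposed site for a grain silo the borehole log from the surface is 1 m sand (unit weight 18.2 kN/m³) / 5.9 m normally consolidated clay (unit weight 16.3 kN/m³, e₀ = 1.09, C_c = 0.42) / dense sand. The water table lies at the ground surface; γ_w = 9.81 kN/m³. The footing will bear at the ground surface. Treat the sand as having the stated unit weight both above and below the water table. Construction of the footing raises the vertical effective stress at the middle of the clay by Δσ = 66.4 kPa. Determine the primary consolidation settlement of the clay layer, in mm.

S_c ≈ 632 mm

Mid-depth of clay below the ground surface: z = 1 + 5.9/2 = 3.95 m.
Total vertical stress at mid-clay: σ_v = 18.2×1 + 16.3×2.95 = 66.285 kPa.
Pore pressure: u = 9.81×(3.95 − 0) = 38.75 kPa.
Initial effective stress: σ'_0 = σ_v − u = 66.285 − 38.75 = 27.535 kPa.
Final effective stress: σ'_f = σ'_0 + Δσ = 27.535 + 66.4 = 93.935 kPa.
Normally consolidated clay, so the full stress increment lies on the virgin compression line:
S_c = C_c·H/(1+e₀)·log₁₀(σ'_f/σ'_0) = 0.42×5.9/(1+1.09)×log₁₀(93.935/27.535)
    = 1.1856 × 0.53294 = 0.6319 m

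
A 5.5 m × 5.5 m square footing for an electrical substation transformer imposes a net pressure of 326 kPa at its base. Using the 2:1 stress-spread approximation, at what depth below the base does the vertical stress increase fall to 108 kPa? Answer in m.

2:1 spreading — at depth z the loaded area has grown by z in each plan dimension:
qB²/(B+z)² = Δσ_z ⇒ z = B(√(q/Δσ_z) − 1) = 5.5×(√(326/108) − 1) = 4.056 m

z ≈ 4.06 m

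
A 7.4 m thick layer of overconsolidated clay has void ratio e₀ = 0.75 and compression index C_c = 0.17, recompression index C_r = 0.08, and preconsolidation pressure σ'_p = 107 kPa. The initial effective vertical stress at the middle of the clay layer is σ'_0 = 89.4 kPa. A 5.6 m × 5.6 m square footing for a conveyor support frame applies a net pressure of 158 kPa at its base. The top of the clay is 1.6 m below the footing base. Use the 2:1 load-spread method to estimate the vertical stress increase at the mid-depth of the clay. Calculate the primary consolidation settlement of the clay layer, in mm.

Mid-depth of clay below the footing base: z = 1.6 + 7.4/2 = 5.3 m.
Stress increase at mid-clay by the 2:1 spreading method:
Δσ = qBL/((B+z)(L+z)) = 158×5.6×5.6/((5.6+5.3)(5.6+5.3)) = 41.704 kPa
Final effective stress: σ'_f = 89.4 + 41.704 = 131.1 kPa.
σ'_f = 131.1 > σ'_p = 107 kPa, so the stress path crosses the preconsolidation pressure — recompression up to σ'_p, then virgin compression beyond:
S_c = H/(1+e₀)·[C_r·log₁₀(σ'_p/σ'_0) + C_c·log₁₀(σ'_f/σ'_p)]
    = 7.4/1.75 × [0.08×log₁₀(107/89.4) + 0.17×log₁₀(131.1/107)]
    = 4.2286 × [0.0062437 + 0.014997] = 0.08982 m

S_c ≈ 89.8 mm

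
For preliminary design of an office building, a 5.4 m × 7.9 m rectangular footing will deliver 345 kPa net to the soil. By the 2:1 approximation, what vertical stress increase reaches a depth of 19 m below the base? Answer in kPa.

By the 2:1 method the load spreads at 1 horizontal : 2 vertical, so at depth z the loaded area has grown by z in each plan dimension:
Δσ = qBL/((B+z)(L+z)) = 345×5.4×7.9/((5.4+19)(7.9+19)) = 22.423 kPa

Δσ_z ≈ 22.4 kPa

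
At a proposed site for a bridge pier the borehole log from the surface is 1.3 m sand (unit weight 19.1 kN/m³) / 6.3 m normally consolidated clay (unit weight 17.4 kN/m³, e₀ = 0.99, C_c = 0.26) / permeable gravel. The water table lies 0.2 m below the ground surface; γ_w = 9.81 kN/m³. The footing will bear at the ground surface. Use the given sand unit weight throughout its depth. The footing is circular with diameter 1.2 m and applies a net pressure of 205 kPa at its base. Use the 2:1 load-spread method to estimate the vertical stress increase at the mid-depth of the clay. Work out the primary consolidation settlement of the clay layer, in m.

S_c ≈ 0.078 m

Mid-depth of clay below the ground surface: z = 1.3 + 6.3/2 = 4.45 m.
Total vertical stress at mid-clay: σ_v = 19.1×1.3 + 17.4×3.15 = 79.64 kPa.
Pore pressure: u = 9.81×(4.45 − 0.2) = 41.693 kPa.
Initial effective stress: σ'_0 = σ_v − u = 79.64 − 41.693 = 37.947 kPa.
Stress increase at mid-clay by the 2:1 spreading method:
Δσ ≈ qD²/(D+z)² = 205×1.2²/(1.2+4.45)² = 9.2474 kPa
Final effective stress: σ'_f = σ'_0 + Δσ = 37.947 + 9.2474 = 47.194 kPa.
Normally consolidated clay, so the full stress increment lies on the virgin compression line:
S_c = C_c·H/(1+e₀)·log₁₀(σ'_f/σ'_0) = 0.26×6.3/(1+0.99)×log₁₀(47.194/37.947)
    = 0.82312 × 0.094709 = 0.07796 m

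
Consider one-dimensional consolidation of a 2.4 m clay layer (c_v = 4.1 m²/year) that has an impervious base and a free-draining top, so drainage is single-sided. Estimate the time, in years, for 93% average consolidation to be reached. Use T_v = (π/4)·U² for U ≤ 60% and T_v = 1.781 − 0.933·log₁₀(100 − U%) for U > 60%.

t ≈ 1.39 years

Drainage path length: H_d = H = 2.4 m (single drainage).
U > 60%: T_v = 1.781 − 0.933·log₁₀(100 − 93) = 0.99252.
t = T_v·H_d²/c_v = 0.99252×2.4²/4.1 = 1.394 years.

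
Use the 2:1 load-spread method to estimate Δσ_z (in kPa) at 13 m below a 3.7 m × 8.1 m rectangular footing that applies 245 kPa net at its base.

Δσ_z ≈ 20.8 kPa

By the 2:1 method the load spreads at 1 horizontal : 2 vertical, so at depth z the loaded area has grown by z in each plan dimension:
Δσ = qBL/((B+z)(L+z)) = 245×3.7×8.1/((3.7+13)(8.1+13)) = 20.838 kPa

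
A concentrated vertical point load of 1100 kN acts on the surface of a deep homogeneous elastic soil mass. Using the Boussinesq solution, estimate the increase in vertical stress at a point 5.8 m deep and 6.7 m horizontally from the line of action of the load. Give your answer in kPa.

Δσ_z ≈ 1.88 kPa

Boussinesq vertical stress below a point load on an elastic half-space:
Δσ_z = 3P/(2πz²) · [1 + (r/z)²]^(−5/2)
r/z = 6.7/5.8 = 1.1552; [1+(r/z)²]^(−5/2) = 0.1201.
Δσ_z = 3×1100/(2π×5.8²) × 0.1201 = 15.613 × 0.1201 = 1.875 kPa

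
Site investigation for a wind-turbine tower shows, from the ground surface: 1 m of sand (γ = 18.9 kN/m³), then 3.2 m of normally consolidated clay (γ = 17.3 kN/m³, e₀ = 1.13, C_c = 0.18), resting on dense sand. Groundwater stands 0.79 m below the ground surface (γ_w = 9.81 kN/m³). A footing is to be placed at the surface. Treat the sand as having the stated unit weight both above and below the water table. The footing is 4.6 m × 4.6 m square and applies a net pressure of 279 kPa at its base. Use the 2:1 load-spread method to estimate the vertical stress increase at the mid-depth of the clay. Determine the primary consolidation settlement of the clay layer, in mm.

S_c ≈ 188 mm

Mid-depth of clay below the ground surface: z = 1 + 3.2/2 = 2.6 m.
Total vertical stress at mid-clay: σ_v = 18.9×1 + 17.3×1.6 = 46.58 kPa.
Pore pressure: u = 9.81×(2.6 − 0.79) = 17.756 kPa.
Initial effective stress: σ'_0 = σ_v − u = 46.58 − 17.756 = 28.824 kPa.
Stress increase at mid-clay by the 2:1 spreading method:
Δσ = qBL/((B+z)(L+z)) = 279×4.6×4.6/((4.6+2.6)(4.6+2.6)) = 113.88 kPa
Final effective stress: σ'_f = σ'_0 + Δσ = 28.824 + 113.88 = 142.7 kPa.
Normally consolidated clay, so the full stress increment lies on the virgin compression line:
S_c = C_c·H/(1+e₀)·log₁₀(σ'_f/σ'_0) = 0.18×3.2/(1+1.13)×log₁₀(142.7/28.824)
    = 0.27042 × 0.69467 = 0.1879 m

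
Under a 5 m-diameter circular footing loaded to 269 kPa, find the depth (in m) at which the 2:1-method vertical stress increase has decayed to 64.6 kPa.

2:1 spreading — at depth z the loaded area has grown by z in each plan dimension:
qD²/(D+z)² = Δσ_z ⇒ z = D(√(q/Δσ_z) − 1) = 5×(√(269/64.6) − 1) = 5.203 m

z ≈ 5.2 m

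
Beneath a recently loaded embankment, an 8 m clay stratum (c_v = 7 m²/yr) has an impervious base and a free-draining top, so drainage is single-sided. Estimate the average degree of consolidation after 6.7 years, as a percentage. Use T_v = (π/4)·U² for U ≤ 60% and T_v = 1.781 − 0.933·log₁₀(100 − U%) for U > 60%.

U ≈ 86.7 %

Drainage path length: H_d = H = 8 m (single drainage).
T_v = c_v·t/H_d² = 7×6.7/8² = 0.73281.
T_v = 0.73281 corresponds to the U > 60% branch:
U = 1 − 10^((1.781 − T_v)/0.933)/100 = 0.8671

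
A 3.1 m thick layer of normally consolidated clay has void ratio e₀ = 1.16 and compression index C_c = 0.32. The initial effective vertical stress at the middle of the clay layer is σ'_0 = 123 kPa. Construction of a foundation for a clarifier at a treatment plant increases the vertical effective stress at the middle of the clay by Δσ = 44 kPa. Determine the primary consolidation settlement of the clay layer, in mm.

Final effective stress: σ'_f = σ'_0 + Δσ = 123 + 44 = 167 kPa.
Normally consolidated clay, so the full stress increment lies on the virgin compression line:
S_c = C_c·H/(1+e₀)·log₁₀(σ'_f/σ'_0) = 0.32×3.1/(1+1.16)×log₁₀(167/123)
    = 0.45926 × 0.13281 = 0.06099 m

S_c ≈ 61 mm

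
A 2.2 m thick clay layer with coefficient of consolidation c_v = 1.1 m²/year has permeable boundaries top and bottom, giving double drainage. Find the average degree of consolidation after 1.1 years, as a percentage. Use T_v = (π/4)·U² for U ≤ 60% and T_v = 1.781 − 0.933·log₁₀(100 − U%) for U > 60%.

U ≈ 93.1 %

Drainage path length: H_d = H/2 = 1.1 m (double drainage).
T_v = c_v·t/H_d² = 1.1×1.1/1.1² = 1.
T_v = 1 corresponds to the U > 60% branch:
U = 1 − 10^((1.781 − T_v)/0.933)/100 = 0.9313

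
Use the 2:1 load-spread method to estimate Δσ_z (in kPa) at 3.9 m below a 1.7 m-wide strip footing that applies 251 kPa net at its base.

By the 2:1 method the load spreads at 1 horizontal : 2 vertical, so at depth z the loaded area has grown by z in each plan dimension:
Δσ = qB/(B+z) = 251×1.7/(1.7+3.9) = 76.196 kPa

Δσ_z ≈ 76.2 kPa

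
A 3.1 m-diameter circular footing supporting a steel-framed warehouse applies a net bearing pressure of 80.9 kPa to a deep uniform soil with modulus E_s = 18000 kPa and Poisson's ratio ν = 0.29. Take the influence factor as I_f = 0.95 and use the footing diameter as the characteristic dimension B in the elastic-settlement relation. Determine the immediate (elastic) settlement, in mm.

S_e ≈ 12.1 mm

Immediate (elastic) settlement: S_e = q·B·(1−ν²)/E_s · I_f.
S_e = 80.9 × 3.1 × (1 − 0.29²) / 18000 × 0.95
    = 80.9 × 3.1 × 0.9159 / 18000 × 0.95
    = 0.01212 m = 12.12 mm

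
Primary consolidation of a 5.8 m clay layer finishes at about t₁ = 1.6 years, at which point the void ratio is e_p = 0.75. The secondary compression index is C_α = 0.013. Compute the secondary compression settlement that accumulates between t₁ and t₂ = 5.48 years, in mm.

Secondary compression: S_s = C_α·H/(1+e_p)·log₁₀(t₂/t₁)
S_s = 0.013×5.8/(1+0.75)×log₁₀(5.48/1.6)
    = 0.04309 × 0.5347 = 0.02304 m

S_s ≈ 23 mm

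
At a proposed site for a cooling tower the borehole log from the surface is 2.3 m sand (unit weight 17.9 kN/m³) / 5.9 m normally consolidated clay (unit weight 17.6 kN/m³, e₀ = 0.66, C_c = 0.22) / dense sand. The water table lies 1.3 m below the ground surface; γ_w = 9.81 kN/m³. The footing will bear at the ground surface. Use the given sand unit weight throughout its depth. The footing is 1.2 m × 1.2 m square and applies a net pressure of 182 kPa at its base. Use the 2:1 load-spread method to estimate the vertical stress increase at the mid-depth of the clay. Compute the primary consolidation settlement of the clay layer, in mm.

Mid-depth of clay below the ground surface: z = 2.3 + 5.9/2 = 5.25 m.
Total vertical stress at mid-clay: σ_v = 17.9×2.3 + 17.6×2.95 = 93.09 kPa.
Pore pressure: u = 9.81×(5.25 − 1.3) = 38.75 kPa.
Initial effective stress: σ'_0 = σ_v − u = 93.09 − 38.75 = 54.34 kPa.
Stress increase at mid-clay by the 2:1 spreading method:
Δσ = qBL/((B+z)(L+z)) = 182×1.2×1.2/((1.2+5.25)(1.2+5.25)) = 6.2996 kPa
Final effective stress: σ'_f = σ'_0 + Δσ = 54.34 + 6.2996 = 60.64 kPa.
Normally consolidated clay, so the full stress increment lies on the virgin compression line:
S_c = C_c·H/(1+e₀)·log₁₀(σ'_f/σ'_0) = 0.22×5.9/(1+0.66)×log₁₀(60.64/54.34)
    = 0.78193 × 0.04764 = 0.03725 m

S_c ≈ 37.3 mm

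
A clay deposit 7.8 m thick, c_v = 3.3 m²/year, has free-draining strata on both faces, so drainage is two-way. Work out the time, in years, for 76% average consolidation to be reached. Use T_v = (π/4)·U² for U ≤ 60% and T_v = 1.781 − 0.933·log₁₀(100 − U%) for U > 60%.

t ≈ 2.27 years

Drainage path length: H_d = H/2 = 3.9 m (double drainage).
U > 60%: T_v = 1.781 − 0.933·log₁₀(100 − 76) = 0.49326.
t = T_v·H_d²/c_v = 0.49326×3.9²/3.3 = 2.273 years.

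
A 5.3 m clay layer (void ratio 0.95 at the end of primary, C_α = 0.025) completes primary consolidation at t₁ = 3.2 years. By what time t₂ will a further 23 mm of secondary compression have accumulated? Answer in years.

S_s = C_α·H/(1+e_p)·log₁₀(t₂/t₁) ⇒ log₁₀(t₂/t₁) = S_s·(1+e_p)/(C_α·H).
log₁₀(t₂/t₁) = 0.023 × (1+0.95) / (0.025×5.3) = 0.3385
t₂ = t₁ × 10^0.3385 = 3.2 × 2.18 = 6.977 years

t₂ ≈ 6.98 years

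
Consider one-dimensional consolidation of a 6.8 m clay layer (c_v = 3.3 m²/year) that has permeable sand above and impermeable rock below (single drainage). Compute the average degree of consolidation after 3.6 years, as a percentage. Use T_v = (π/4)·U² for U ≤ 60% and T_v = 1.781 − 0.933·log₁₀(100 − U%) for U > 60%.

U ≈ 57.2 %

Drainage path length: H_d = H = 6.8 m (single drainage).
T_v = c_v·t/H_d² = 3.3×3.6/6.8² = 0.25692.
T_v = 0.25692 corresponds to the U ≤ 60% branch:
U = √(4T_v/π) = 0.5719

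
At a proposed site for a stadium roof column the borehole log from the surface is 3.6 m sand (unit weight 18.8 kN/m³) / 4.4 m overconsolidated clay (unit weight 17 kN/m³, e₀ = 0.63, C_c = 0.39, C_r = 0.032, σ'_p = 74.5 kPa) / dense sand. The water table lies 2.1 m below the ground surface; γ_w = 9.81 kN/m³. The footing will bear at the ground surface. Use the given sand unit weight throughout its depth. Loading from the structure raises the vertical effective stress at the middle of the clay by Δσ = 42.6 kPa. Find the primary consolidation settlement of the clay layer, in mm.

Mid-depth of clay below the ground surface: z = 3.6 + 4.4/2 = 5.8 m.
Total vertical stress at mid-clay: σ_v = 18.8×3.6 + 17×2.2 = 105.08 kPa.
Pore pressure: u = 9.81×(5.8 − 2.1) = 36.297 kPa.
Initial effective stress: σ'_0 = σ_v − u = 105.08 − 36.297 = 68.783 kPa.
Final effective stress: σ'_f = 68.783 + 42.6 = 111.38 kPa.
σ'_f = 111.38 > σ'_p = 74.5 kPa, so the stress path crosses the preconsolidation pressure — recompression up to σ'_p, then virgin compression beyond:
S_c = H/(1+e₀)·[C_r·log₁₀(σ'_p/σ'_0) + C_c·log₁₀(σ'_f/σ'_p)]
    = 4.4/1.63 × [0.032×log₁₀(74.5/68.783) + 0.39×log₁₀(111.38/74.5)]
    = 2.6994 × [0.0011096 + 0.068114] = 0.1869 m

S_c ≈ 187 mm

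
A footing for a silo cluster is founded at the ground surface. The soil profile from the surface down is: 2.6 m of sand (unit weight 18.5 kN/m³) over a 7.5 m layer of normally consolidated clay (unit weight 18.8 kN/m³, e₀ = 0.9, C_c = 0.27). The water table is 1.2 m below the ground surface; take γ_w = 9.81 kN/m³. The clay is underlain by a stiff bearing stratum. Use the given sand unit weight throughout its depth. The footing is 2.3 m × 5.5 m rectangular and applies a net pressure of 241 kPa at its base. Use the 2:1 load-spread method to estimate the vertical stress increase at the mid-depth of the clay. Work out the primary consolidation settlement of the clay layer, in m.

S_c ≈ 0.168 m

Mid-depth of clay below the ground surface: z = 2.6 + 7.5/2 = 6.35 m.
Total vertical stress at mid-clay: σ_v = 18.5×2.6 + 18.8×3.75 = 118.6 kPa.
Pore pressure: u = 9.81×(6.35 − 1.2) = 50.522 kPa.
Initial effective stress: σ'_0 = σ_v − u = 118.6 − 50.522 = 68.078 kPa.
Stress increase at mid-clay by the 2:1 spreading method:
Δσ = qBL/((B+z)(L+z)) = 241×2.3×5.5/((2.3+6.35)(5.5+6.35)) = 29.742 kPa
Final effective stress: σ'_f = σ'_0 + Δσ = 68.078 + 29.742 = 97.82 kPa.
Normally consolidated clay, so the full stress increment lies on the virgin compression line:
S_c = C_c·H/(1+e₀)·log₁₀(σ'_f/σ'_0) = 0.27×7.5/(1+0.9)×log₁₀(97.82/68.078)
    = 1.0658 × 0.15742 = 0.1678 m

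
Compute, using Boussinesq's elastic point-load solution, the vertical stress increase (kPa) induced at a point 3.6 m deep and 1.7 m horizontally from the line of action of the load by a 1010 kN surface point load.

Δσ_z ≈ 22.5 kPa

Boussinesq vertical stress below a point load on an elastic half-space:
Δσ_z = 3P/(2πz²) · [1 + (r/z)²]^(−5/2)
r/z = 1.7/3.6 = 0.47222; [1+(r/z)²]^(−5/2) = 0.60456.
Δσ_z = 3×1010/(2π×3.6²) × 0.60456 = 37.21 × 0.60456 = 22.5 kPa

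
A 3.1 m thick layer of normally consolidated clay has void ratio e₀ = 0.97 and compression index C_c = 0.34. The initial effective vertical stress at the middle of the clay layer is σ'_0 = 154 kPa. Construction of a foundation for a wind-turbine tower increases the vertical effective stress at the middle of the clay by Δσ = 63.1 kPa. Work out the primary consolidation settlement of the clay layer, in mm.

Final effective stress: σ'_f = σ'_0 + Δσ = 154 + 63.1 = 217.1 kPa.
Normally consolidated clay, so the full stress increment lies on the virgin compression line:
S_c = C_c·H/(1+e₀)·log₁₀(σ'_f/σ'_0) = 0.34×3.1/(1+0.97)×log₁₀(217.1/154)
    = 0.53503 × 0.14914 = 0.07979 m

S_c ≈ 79.8 mm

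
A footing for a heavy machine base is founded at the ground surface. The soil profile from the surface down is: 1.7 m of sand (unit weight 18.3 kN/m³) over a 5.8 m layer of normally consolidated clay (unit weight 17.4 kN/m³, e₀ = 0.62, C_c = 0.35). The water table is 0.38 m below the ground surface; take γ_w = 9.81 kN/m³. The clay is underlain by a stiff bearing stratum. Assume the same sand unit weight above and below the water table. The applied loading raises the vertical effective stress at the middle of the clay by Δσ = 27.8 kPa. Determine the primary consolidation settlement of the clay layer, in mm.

Mid-depth of clay below the ground surface: z = 1.7 + 5.8/2 = 4.6 m.
Total vertical stress at mid-clay: σ_v = 18.3×1.7 + 17.4×2.9 = 81.57 kPa.
Pore pressure: u = 9.81×(4.6 − 0.38) = 41.398 kPa.
Initial effective stress: σ'_0 = σ_v − u = 81.57 − 41.398 = 40.172 kPa.
Final effective stress: σ'_f = σ'_0 + Δσ = 40.172 + 27.8 = 67.972 kPa.
Normally consolidated clay, so the full stress increment lies on the virgin compression line:
S_c = C_c·H/(1+e₀)·log₁₀(σ'_f/σ'_0) = 0.35×5.8/(1+0.62)×log₁₀(67.972/40.172)
    = 1.2531 × 0.22841 = 0.2862 m

S_c ≈ 286 mm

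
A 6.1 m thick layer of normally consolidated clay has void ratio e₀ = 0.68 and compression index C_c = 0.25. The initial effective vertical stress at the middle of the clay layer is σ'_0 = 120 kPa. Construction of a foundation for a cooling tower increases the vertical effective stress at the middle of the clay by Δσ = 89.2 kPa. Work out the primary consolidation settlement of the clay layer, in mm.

S_c ≈ 219 mm

Final effective stress: σ'_f = σ'_0 + Δσ = 120 + 89.2 = 209.2 kPa.
Normally consolidated clay, so the full stress increment lies on the virgin compression line:
S_c = C_c·H/(1+e₀)·log₁₀(σ'_f/σ'_0) = 0.25×6.1/(1+0.68)×log₁₀(209.2/120)
    = 0.90774 × 0.24138 = 0.2191 m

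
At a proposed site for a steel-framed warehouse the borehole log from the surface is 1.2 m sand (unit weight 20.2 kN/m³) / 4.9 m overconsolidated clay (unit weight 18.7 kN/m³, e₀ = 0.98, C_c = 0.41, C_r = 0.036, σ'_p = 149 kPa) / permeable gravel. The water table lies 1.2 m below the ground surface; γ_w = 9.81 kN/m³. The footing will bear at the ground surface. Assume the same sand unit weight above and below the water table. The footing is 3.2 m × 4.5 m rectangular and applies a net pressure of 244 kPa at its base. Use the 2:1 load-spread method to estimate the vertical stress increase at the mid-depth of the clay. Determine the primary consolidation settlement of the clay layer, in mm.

Mid-depth of clay below the ground surface: z = 1.2 + 4.9/2 = 3.65 m.
Total vertical stress at mid-clay: σ_v = 20.2×1.2 + 18.7×2.45 = 70.055 kPa.
Pore pressure: u = 9.81×(3.65 − 1.2) = 24.035 kPa.
Initial effective stress: σ'_0 = σ_v − u = 70.055 − 24.035 = 46.02 kPa.
Stress increase at mid-clay by the 2:1 spreading method:
Δσ = qBL/((B+z)(L+z)) = 244×3.2×4.5/((3.2+3.65)(4.5+3.65)) = 62.937 kPa
Final effective stress: σ'_f = 46.02 + 62.937 = 108.96 kPa.
σ'_f = 108.96 ≤ σ'_p = 149 kPa, so the clay remains overconsolidated and only the recompression index applies:
S_c = C_r·H/(1+e₀)·log₁₀(σ'_f/σ'_0) = 0.036×4.9/1.98×log₁₀(108.96/46.02)
    = 0.089089 × 0.37432 = 0.03335 m

S_c ≈ 33.3 mm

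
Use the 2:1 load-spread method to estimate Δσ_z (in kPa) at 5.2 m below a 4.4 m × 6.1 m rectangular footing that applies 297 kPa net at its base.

Δσ_z ≈ 73.5 kPa

By the 2:1 method the load spreads at 1 horizontal : 2 vertical, so at depth z the loaded area has grown by z in each plan dimension:
Δσ = qBL/((B+z)(L+z)) = 297×4.4×6.1/((4.4+5.2)(6.1+5.2)) = 73.483 kPa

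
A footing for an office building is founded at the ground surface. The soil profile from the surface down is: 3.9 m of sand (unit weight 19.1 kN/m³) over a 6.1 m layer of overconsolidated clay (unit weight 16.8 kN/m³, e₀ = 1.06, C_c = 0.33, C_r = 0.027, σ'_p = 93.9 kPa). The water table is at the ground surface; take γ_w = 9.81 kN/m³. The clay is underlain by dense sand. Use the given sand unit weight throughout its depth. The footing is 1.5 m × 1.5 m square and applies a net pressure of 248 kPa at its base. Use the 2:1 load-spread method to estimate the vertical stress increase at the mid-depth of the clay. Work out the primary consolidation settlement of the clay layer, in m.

S_c ≈ 0.00442 m

Mid-depth of clay below the ground surface: z = 3.9 + 6.1/2 = 6.95 m.
Total vertical stress at mid-clay: σ_v = 19.1×3.9 + 16.8×3.05 = 125.73 kPa.
Pore pressure: u = 9.81×(6.95 − 0) = 68.18 kPa.
Initial effective stress: σ'_0 = σ_v − u = 125.73 − 68.18 = 57.55 kPa.
Stress increase at mid-clay by the 2:1 spreading method:
Δσ = qBL/((B+z)(L+z)) = 248×1.5×1.5/((1.5+6.95)(1.5+6.95)) = 7.8149 kPa
Final effective stress: σ'_f = 57.55 + 7.8149 = 65.365 kPa.
σ'_f = 65.365 ≤ σ'_p = 93.9 kPa, so the clay remains overconsolidated and only the recompression index applies:
S_c = C_r·H/(1+e₀)·log₁₀(σ'_f/σ'_0) = 0.027×6.1/2.06×log₁₀(65.365/57.55)
    = 0.079952 × 0.0553 = 0.004421 m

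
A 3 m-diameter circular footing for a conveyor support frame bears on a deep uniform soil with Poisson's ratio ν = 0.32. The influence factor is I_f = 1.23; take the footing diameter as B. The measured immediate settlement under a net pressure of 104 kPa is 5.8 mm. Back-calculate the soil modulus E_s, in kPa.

S_e = q·B·(1−ν²)/E_s · I_f  ⇒  E_s = q·B·(1−ν²)·I_f / S_e.
E_s = 104 × 3 × 0.8976 × 1.23 / 0.0058 = 59390 kPa

E_s ≈ 59400 kPa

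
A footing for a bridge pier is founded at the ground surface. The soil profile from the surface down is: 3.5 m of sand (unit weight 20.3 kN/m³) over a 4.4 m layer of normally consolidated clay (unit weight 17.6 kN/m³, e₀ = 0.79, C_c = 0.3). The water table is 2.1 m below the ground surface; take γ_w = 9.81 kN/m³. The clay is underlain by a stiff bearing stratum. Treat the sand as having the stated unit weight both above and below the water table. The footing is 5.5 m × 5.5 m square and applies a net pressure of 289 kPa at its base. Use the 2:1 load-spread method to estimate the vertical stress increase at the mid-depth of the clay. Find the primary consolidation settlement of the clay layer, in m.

S_c ≈ 0.212 m

Mid-depth of clay below the ground surface: z = 3.5 + 4.4/2 = 5.7 m.
Total vertical stress at mid-clay: σ_v = 20.3×3.5 + 17.6×2.2 = 109.77 kPa.
Pore pressure: u = 9.81×(5.7 − 2.1) = 35.316 kPa.
Initial effective stress: σ'_0 = σ_v − u = 109.77 − 35.316 = 74.454 kPa.
Stress increase at mid-clay by the 2:1 spreading method:
Δσ = qBL/((B+z)(L+z)) = 289×5.5×5.5/((5.5+5.7)(5.5+5.7)) = 69.693 kPa
Final effective stress: σ'_f = σ'_0 + Δσ = 74.454 + 69.693 = 144.15 kPa.
Normally consolidated clay, so the full stress increment lies on the virgin compression line:
S_c = C_c·H/(1+e₀)·log₁₀(σ'_f/σ'_0) = 0.3×4.4/(1+0.79)×log₁₀(144.15/74.454)
    = 0.73743 × 0.28693 = 0.2116 m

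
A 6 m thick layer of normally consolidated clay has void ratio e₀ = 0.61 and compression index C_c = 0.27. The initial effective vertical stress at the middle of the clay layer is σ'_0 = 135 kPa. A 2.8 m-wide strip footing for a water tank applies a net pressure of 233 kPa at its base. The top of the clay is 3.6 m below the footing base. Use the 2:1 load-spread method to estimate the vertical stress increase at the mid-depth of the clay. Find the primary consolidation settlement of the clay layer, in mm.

Mid-depth of clay below the footing base: z = 3.6 + 6/2 = 6.6 m.
Stress increase at mid-clay by the 2:1 spreading method:
Δσ = qB/(B+z) = 233×2.8/(2.8+6.6) = 69.404 kPa
Final effective stress: σ'_f = σ'_0 + Δσ = 135 + 69.404 = 204.4 kPa.
Normally consolidated clay, so the full stress increment lies on the virgin compression line:
S_c = C_c·H/(1+e₀)·log₁₀(σ'_f/σ'_0) = 0.27×6/(1+0.61)×log₁₀(204.4/135)
    = 1.0062 × 0.18015 = 0.1813 m

S_c ≈ 181 mm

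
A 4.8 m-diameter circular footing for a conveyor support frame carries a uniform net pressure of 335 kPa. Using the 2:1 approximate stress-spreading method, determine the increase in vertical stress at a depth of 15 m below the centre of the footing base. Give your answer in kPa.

Δσ_z ≈ 19.7 kPa

By the 2:1 method the load spreads at 1 horizontal : 2 vertical, so at depth z the loaded area has grown by z in each plan dimension:
Δσ ≈ qD²/(D+z)² = 335×4.8²/(4.8+15)² = 19.688 kPa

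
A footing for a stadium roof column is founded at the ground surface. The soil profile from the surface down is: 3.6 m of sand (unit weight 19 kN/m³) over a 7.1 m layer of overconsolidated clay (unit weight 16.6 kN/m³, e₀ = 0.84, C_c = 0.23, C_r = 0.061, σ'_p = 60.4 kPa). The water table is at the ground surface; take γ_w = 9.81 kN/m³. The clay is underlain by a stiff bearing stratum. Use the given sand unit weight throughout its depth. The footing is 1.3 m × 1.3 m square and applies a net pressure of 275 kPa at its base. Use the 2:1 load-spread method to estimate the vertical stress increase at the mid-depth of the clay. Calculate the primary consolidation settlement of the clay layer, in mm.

Mid-depth of clay below the ground surface: z = 3.6 + 7.1/2 = 7.15 m.
Total vertical stress at mid-clay: σ_v = 19×3.6 + 16.6×3.55 = 127.33 kPa.
Pore pressure: u = 9.81×(7.15 − 0) = 70.142 kPa.
Initial effective stress: σ'_0 = σ_v − u = 127.33 − 70.142 = 57.188 kPa.
Stress increase at mid-clay by the 2:1 spreading method:
Δσ = qBL/((B+z)(L+z)) = 275×1.3×1.3/((1.3+7.15)(1.3+7.15)) = 6.5089 kPa
Final effective stress: σ'_f = 57.188 + 6.5089 = 63.697 kPa.
σ'_f = 63.697 > σ'_p = 60.4 kPa, so the stress path crosses the preconsolidation pressure — recompression up to σ'_p, then virgin compression beyond:
S_c = H/(1+e₀)·[C_r·log₁₀(σ'_p/σ'_0) + C_c·log₁₀(σ'_f/σ'_p)]
    = 7.1/1.84 × [0.061×log₁₀(60.4/57.188) + 0.23×log₁₀(63.697/60.4)]
    = 3.8587 × [0.0014477 + 0.0053089] = 0.02607 m

S_c ≈ 26.1 mm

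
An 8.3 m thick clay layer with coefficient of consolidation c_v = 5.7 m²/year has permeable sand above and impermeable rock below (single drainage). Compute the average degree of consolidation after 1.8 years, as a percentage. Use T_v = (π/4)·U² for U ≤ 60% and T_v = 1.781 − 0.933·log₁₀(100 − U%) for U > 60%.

U ≈ 43.5 %

Drainage path length: H_d = H = 8.3 m (single drainage).
T_v = c_v·t/H_d² = 5.7×1.8/8.3² = 0.14893.
T_v = 0.14893 corresponds to the U ≤ 60% branch:
U = √(4T_v/π) = 0.4355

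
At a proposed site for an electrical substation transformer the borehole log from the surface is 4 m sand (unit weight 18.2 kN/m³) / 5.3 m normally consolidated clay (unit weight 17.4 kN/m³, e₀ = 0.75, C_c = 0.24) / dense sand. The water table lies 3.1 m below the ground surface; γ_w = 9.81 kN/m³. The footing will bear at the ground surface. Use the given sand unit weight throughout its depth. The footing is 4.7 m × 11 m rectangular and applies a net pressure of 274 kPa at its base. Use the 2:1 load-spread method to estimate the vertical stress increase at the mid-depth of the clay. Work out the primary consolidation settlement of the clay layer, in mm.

S_c ≈ 193 mm

Mid-depth of clay below the ground surface: z = 4 + 5.3/2 = 6.65 m.
Total vertical stress at mid-clay: σ_v = 18.2×4 + 17.4×2.65 = 118.91 kPa.
Pore pressure: u = 9.81×(6.65 − 3.1) = 34.825 kPa.
Initial effective stress: σ'_0 = σ_v − u = 118.91 − 34.825 = 84.085 kPa.
Stress increase at mid-clay by the 2:1 spreading method:
Δσ = qBL/((B+z)(L+z)) = 274×4.7×11/((4.7+6.65)(11+6.65)) = 70.713 kPa
Final effective stress: σ'_f = σ'_0 + Δσ = 84.085 + 70.713 = 154.8 kPa.
Normally consolidated clay, so the full stress increment lies on the virgin compression line:
S_c = C_c·H/(1+e₀)·log₁₀(σ'_f/σ'_0) = 0.24×5.3/(1+0.75)×log₁₀(154.8/84.085)
    = 0.72686 × 0.26505 = 0.1927 m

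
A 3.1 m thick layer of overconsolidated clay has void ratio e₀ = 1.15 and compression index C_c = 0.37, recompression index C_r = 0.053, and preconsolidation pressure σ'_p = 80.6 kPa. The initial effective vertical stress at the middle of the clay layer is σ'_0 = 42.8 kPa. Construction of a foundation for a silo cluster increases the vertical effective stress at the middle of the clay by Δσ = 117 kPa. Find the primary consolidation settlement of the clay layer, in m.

Final effective stress: σ'_f = 42.8 + 117 = 159.8 kPa.
σ'_f = 159.8 > σ'_p = 80.6 kPa, so the stress path crosses the preconsolidation pressure — recompression up to σ'_p, then virgin compression beyond:
S_c = H/(1+e₀)·[C_r·log₁₀(σ'_p/σ'_0) + C_c·log₁₀(σ'_f/σ'_p)]
    = 3.1/2.15 × [0.053×log₁₀(80.6/42.8) + 0.37×log₁₀(159.8/80.6)]
    = 1.4419 × [0.014569 + 0.10998] = 0.1796 m

S_c ≈ 0.18 m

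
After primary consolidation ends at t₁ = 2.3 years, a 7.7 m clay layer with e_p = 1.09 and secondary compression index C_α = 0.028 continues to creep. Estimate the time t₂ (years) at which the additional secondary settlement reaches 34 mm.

S_s = C_α·H/(1+e_p)·log₁₀(t₂/t₁) ⇒ log₁₀(t₂/t₁) = S_s·(1+e_p)/(C_α·H).
log₁₀(t₂/t₁) = 0.034 × (1+1.09) / (0.028×7.7) = 0.3296
t₂ = t₁ × 10^0.3296 = 2.3 × 2.136 = 4.913 years

t₂ ≈ 4.91 years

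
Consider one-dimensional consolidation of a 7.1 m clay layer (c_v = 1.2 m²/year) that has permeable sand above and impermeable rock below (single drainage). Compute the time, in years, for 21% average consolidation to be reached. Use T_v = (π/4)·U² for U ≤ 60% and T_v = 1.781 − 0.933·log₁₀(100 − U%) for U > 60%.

t ≈ 1.46 years

Drainage path length: H_d = H = 7.1 m (single drainage).
U ≤ 60%: T_v = (π/4)·U² = (π/4)×0.21² = 0.034636.
t = T_v·H_d²/c_v = 0.034636×7.1²/1.2 = 1.455 years.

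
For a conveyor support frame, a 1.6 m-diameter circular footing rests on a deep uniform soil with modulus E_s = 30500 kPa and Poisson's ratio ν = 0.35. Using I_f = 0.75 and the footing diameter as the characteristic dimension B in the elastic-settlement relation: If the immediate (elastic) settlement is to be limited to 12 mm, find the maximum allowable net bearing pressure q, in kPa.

q ≈ 348 kPa

S_e = q·B·(1−ν²)/E_s · I_f  ⇒  q = S_e·E_s / (B·(1−ν²)·I_f).
q = 0.012 × 30500 / (1.6 × 0.8775 × 0.75) = 347.6 kPa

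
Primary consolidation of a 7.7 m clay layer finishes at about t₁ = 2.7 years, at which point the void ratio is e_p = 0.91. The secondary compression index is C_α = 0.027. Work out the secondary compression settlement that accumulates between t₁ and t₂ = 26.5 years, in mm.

Secondary compression: S_s = C_α·H/(1+e_p)·log₁₀(t₂/t₁)
S_s = 0.027×7.7/(1+0.91)×log₁₀(26.5/2.7)
    = 0.1088 × 0.9919 = 0.108 m

S_s ≈ 108 mm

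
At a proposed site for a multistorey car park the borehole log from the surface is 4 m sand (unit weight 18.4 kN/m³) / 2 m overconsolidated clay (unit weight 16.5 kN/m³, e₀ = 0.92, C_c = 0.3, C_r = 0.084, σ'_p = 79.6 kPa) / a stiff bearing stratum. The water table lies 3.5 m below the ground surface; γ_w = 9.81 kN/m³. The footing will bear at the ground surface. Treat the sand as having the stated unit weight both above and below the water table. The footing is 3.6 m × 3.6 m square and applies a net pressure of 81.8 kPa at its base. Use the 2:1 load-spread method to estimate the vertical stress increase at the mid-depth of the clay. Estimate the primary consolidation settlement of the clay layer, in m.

S_c ≈ 0.0183 m

Mid-depth of clay below the ground surface: z = 4 + 2/2 = 5 m.
Total vertical stress at mid-clay: σ_v = 18.4×4 + 16.5×1 = 90.1 kPa.
Pore pressure: u = 9.81×(5 − 3.5) = 14.715 kPa.
Initial effective stress: σ'_0 = σ_v − u = 90.1 − 14.715 = 75.385 kPa.
Stress increase at mid-clay by the 2:1 spreading method:
Δσ = qBL/((B+z)(L+z)) = 81.8×3.6×3.6/((3.6+5)(3.6+5)) = 14.334 kPa
Final effective stress: σ'_f = 75.385 + 14.334 = 89.719 kPa.
σ'_f = 89.719 > σ'_p = 79.6 kPa, so the stress path crosses the preconsolidation pressure — recompression up to σ'_p, then virgin compression beyond:
S_c = H/(1+e₀)·[C_r·log₁₀(σ'_p/σ'_0) + C_c·log₁₀(σ'_f/σ'_p)]
    = 2/1.92 × [0.084×log₁₀(79.6/75.385) + 0.3×log₁₀(89.719/79.6)]
    = 1.0417 × [0.0019848 + 0.015591] = 0.01831 m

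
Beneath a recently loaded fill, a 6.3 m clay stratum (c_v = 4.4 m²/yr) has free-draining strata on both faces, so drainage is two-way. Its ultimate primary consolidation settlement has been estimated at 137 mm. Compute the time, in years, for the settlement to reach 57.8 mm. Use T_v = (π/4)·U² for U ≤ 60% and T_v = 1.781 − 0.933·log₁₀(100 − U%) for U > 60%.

t ≈ 0.315 years

Drainage path length: H_d = H/2 = 3.15 m (double drainage).
U = S(t)/S_ult = 57.8/137 = 0.4219.
U ≤ 60%: T_v = (π/4)·U² = (π/4)×0.4219² = 0.1398.
t = T_v·H_d²/c_v = 0.1398×3.15²/4.4 = 0.3153 years.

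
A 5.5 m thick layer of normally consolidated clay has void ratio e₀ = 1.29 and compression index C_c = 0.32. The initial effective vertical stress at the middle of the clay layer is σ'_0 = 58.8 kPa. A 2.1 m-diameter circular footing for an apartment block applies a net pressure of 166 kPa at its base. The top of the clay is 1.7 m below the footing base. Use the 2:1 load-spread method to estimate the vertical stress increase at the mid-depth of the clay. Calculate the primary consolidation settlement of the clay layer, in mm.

S_c ≈ 85 mm

Mid-depth of clay below the footing base: z = 1.7 + 5.5/2 = 4.45 m.
Stress increase at mid-clay by the 2:1 spreading method:
Δσ ≈ qD²/(D+z)² = 166×2.1²/(2.1+4.45)² = 17.063 kPa
Final effective stress: σ'_f = σ'_0 + Δσ = 58.8 + 17.063 = 75.863 kPa.
Normally consolidated clay, so the full stress increment lies on the virgin compression line:
S_c = C_c·H/(1+e₀)·log₁₀(σ'_f/σ'_0) = 0.32×5.5/(1+1.29)×log₁₀(75.863/58.8)
    = 0.76856 × 0.11065 = 0.08504 m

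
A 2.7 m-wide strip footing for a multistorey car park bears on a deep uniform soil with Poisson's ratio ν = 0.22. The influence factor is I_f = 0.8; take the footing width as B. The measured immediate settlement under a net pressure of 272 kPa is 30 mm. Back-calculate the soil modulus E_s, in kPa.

E_s ≈ 18600 kPa

S_e = q·B·(1−ν²)/E_s · I_f  ⇒  E_s = q·B·(1−ν²)·I_f / S_e.
E_s = 272 × 2.7 × 0.9516 × 0.8 / 0.03 = 18640 kPa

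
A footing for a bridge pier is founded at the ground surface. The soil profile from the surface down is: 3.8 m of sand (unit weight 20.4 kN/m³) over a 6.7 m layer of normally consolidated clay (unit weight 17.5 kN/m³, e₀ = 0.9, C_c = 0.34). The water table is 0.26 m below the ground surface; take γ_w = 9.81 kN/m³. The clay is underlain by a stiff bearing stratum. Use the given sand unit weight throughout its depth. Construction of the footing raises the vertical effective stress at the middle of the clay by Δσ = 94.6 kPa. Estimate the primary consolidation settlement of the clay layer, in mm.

Mid-depth of clay below the ground surface: z = 3.8 + 6.7/2 = 7.15 m.
Total vertical stress at mid-clay: σ_v = 20.4×3.8 + 17.5×3.35 = 136.14 kPa.
Pore pressure: u = 9.81×(7.15 − 0.26) = 67.591 kPa.
Initial effective stress: σ'_0 = σ_v − u = 136.14 − 67.591 = 68.549 kPa.
Final effective stress: σ'_f = σ'_0 + Δσ = 68.549 + 94.6 = 163.15 kPa.
Normally consolidated clay, so the full stress increment lies on the virgin compression line:
S_c = C_c·H/(1+e₀)·log₁₀(σ'_f/σ'_0) = 0.34×6.7/(1+0.9)×log₁₀(163.15/68.549)
    = 1.1989 × 0.37659 = 0.4515 m

S_c ≈ 451 mm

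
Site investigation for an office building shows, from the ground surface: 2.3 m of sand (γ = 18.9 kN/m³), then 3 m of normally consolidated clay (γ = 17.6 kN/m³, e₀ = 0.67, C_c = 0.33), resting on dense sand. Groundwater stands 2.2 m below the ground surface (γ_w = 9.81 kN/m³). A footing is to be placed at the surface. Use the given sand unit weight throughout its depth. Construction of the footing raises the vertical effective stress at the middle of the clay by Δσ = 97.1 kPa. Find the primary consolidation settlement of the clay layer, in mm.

Mid-depth of clay below the ground surface: z = 2.3 + 3/2 = 3.8 m.
Total vertical stress at mid-clay: σ_v = 18.9×2.3 + 17.6×1.5 = 69.87 kPa.
Pore pressure: u = 9.81×(3.8 − 2.2) = 15.696 kPa.
Initial effective stress: σ'_0 = σ_v − u = 69.87 − 15.696 = 54.174 kPa.
Final effective stress: σ'_f = σ'_0 + Δσ = 54.174 + 97.1 = 151.27 kPa.
Normally consolidated clay, so the full stress increment lies on the virgin compression line:
S_c = C_c·H/(1+e₀)·log₁₀(σ'_f/σ'_0) = 0.33×3/(1+0.67)×log₁₀(151.27/54.174)
    = 0.59281 × 0.44596 = 0.2644 m

S_c ≈ 264 mm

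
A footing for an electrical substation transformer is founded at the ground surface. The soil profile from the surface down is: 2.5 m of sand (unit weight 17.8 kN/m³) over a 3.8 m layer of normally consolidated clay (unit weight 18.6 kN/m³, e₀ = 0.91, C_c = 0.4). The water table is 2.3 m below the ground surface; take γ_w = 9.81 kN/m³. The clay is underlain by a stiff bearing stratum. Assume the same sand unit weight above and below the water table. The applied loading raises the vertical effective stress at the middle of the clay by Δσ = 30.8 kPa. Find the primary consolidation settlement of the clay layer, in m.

Mid-depth of clay below the ground surface: z = 2.5 + 3.8/2 = 4.4 m.
Total vertical stress at mid-clay: σ_v = 17.8×2.5 + 18.6×1.9 = 79.84 kPa.
Pore pressure: u = 9.81×(4.4 − 2.3) = 20.601 kPa.
Initial effective stress: σ'_0 = σ_v − u = 79.84 − 20.601 = 59.239 kPa.
Final effective stress: σ'_f = σ'_0 + Δσ = 59.239 + 30.8 = 90.039 kPa.
Normally consolidated clay, so the full stress increment lies on the virgin compression line:
S_c = C_c·H/(1+e₀)·log₁₀(σ'_f/σ'_0) = 0.4×3.8/(1+0.91)×log₁₀(90.039/59.239)
    = 0.79581 × 0.18182 = 0.1447 m

S_c ≈ 0.145 m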